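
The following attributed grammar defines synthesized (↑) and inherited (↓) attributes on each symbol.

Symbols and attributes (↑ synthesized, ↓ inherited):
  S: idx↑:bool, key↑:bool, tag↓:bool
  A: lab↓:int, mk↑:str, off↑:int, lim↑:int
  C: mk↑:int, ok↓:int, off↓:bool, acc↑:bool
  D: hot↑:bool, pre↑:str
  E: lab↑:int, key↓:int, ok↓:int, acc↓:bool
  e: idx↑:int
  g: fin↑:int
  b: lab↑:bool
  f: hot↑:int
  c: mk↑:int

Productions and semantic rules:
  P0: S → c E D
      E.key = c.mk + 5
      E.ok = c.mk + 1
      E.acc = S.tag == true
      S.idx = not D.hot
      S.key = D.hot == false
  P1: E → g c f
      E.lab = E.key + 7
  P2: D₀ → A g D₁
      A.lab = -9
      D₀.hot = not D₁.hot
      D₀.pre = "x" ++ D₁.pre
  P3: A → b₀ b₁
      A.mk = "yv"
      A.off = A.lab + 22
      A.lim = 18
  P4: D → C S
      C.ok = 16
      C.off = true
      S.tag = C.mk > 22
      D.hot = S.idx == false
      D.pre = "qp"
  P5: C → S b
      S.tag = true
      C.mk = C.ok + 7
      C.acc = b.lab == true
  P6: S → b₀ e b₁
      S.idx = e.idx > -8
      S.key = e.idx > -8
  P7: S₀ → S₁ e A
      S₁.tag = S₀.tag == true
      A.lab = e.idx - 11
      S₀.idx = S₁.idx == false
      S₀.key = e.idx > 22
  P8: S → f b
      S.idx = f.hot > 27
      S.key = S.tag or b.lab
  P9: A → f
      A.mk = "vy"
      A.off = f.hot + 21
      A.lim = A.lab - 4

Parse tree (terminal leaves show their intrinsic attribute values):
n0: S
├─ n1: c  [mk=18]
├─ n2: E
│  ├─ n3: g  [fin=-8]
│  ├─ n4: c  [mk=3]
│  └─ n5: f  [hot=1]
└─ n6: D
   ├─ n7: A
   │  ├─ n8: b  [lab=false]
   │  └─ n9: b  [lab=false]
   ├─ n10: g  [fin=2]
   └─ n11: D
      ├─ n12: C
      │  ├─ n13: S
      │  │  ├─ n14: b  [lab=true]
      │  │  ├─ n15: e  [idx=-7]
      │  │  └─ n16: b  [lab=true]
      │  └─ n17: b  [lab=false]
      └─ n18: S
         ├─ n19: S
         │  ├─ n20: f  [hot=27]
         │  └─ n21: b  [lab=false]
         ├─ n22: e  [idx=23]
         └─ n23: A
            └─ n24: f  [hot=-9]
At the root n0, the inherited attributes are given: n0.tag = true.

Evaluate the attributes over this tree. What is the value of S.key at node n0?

1. n0.tag = true  [given at root]
2. n1.mk = 18  [terminal]
3. n2.key = 23  [c.mk + 5]
4. n2.ok = 19  [c.mk + 1]
5. n2.acc = true  [S.tag == true]
6. n3.fin = -8  [terminal]
7. n4.mk = 3  [terminal]
8. n5.hot = 1  [terminal]
9. n2.lab = 30  [E.key + 7]
10. n7.lab = -9  [-9]
11. n8.lab = false  [terminal]
12. n9.lab = false  [terminal]
13. n7.mk = "yv"  ["yv"]
14. n7.off = 13  [A.lab + 22]
15. n7.lim = 18  [18]
16. n10.fin = 2  [terminal]
17. n12.ok = 16  [16]
18. n12.off = true  [true]
19. n13.tag = true  [true]
20. n14.lab = true  [terminal]
21. n15.idx = -7  [terminal]
22. n16.lab = true  [terminal]
23. n13.idx = true  [e.idx > -8]
24. n13.key = true  [e.idx > -8]
25. n17.lab = false  [terminal]
26. n12.mk = 23  [C.ok + 7]
27. n12.acc = false  [b.lab == true]
28. n18.tag = true  [C.mk > 22]
29. n19.tag = true  [S₀.tag == true]
30. n20.hot = 27  [terminal]
31. n21.lab = false  [terminal]
32. n19.idx = false  [f.hot > 27]
33. n19.key = true  [S.tag or b.lab]
34. n22.idx = 23  [terminal]
35. n23.lab = 12  [e.idx - 11]
36. n24.hot = -9  [terminal]
37. n23.mk = "vy"  ["vy"]
38. n23.off = 12  [f.hot + 21]
39. n23.lim = 8  [A.lab - 4]
40. n18.idx = true  [S₁.idx == false]
41. n18.key = true  [e.idx > 22]
42. n11.hot = false  [S.idx == false]
43. n11.pre = "qp"  ["qp"]
44. n6.hot = true  [not D₁.hot]
45. n6.pre = "xqp"  ["x" ++ D₁.pre]
46. n0.idx = false  [not D.hot]
47. n0.key = false  [D.hot == false]

false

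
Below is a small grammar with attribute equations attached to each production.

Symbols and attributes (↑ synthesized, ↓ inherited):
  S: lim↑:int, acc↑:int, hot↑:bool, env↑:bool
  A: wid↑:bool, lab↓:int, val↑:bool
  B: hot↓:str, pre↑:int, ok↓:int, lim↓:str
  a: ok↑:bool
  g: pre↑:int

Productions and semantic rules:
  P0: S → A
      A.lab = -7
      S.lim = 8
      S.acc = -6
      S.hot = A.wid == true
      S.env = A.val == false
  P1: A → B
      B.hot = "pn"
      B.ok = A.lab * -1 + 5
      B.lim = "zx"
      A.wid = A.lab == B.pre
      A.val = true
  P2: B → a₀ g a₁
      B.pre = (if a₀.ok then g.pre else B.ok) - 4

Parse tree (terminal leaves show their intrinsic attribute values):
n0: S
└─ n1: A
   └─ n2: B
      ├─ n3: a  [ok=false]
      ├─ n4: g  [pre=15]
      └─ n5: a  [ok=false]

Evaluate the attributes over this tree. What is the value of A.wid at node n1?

false

1. n1.lab = -7  [-7]
2. n2.hot = "pn"  ["pn"]
3. n2.ok = 12  [A.lab * -1 + 5]
4. n2.lim = "zx"  ["zx"]
5. n3.ok = false  [terminal]
6. n4.pre = 15  [terminal]
7. n5.ok = false  [terminal]
8. n2.pre = 8  [(if a₀.ok then g.pre else B.ok) - 4]
9. n1.wid = false  [A.lab == B.pre]
10. n1.val = true  [true]
11. n0.lim = 8  [8]
12. n0.acc = -6  [-6]
13. n0.hot = false  [A.wid == true]
14. n0.env = false  [A.val == false]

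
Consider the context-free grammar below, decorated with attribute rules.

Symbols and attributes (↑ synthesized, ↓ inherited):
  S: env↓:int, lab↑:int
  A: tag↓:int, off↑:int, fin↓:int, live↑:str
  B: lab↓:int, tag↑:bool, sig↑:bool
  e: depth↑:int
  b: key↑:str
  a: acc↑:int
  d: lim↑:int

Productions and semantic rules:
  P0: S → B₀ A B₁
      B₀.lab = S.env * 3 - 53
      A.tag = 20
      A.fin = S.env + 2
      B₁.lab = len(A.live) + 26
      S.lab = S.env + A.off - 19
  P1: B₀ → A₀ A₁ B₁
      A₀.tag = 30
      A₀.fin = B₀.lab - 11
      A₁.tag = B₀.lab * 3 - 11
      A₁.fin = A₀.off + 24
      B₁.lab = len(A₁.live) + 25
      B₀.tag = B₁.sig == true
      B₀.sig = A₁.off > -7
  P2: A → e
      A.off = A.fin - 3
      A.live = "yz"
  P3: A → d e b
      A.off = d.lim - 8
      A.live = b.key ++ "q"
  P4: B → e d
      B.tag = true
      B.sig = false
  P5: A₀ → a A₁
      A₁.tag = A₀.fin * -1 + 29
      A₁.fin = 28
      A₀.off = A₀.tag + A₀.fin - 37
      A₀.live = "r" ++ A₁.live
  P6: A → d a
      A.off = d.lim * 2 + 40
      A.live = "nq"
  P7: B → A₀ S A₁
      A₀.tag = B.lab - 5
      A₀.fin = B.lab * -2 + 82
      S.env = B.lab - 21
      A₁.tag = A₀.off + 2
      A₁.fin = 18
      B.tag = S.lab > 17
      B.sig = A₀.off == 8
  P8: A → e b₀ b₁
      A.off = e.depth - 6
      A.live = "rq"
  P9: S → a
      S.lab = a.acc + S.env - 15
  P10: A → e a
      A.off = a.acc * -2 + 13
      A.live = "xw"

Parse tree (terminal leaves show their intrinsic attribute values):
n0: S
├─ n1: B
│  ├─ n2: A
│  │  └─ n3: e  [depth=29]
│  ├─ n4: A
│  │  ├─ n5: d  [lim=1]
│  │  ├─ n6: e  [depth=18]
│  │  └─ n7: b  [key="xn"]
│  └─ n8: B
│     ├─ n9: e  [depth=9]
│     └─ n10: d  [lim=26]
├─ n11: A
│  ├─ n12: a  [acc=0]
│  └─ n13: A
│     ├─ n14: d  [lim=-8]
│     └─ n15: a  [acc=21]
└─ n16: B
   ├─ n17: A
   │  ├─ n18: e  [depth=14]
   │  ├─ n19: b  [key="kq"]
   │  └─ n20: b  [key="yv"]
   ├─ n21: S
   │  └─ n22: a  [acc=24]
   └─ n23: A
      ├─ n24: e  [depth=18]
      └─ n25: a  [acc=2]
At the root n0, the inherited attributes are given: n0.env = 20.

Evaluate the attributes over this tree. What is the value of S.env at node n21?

8

1. n0.env = 20  [given at root]
2. n1.lab = 7  [S.env * 3 - 53]
3. n2.tag = 30  [30]
4. n2.fin = -4  [B₀.lab - 11]
5. n3.depth = 29  [terminal]
6. n2.off = -7  [A.fin - 3]
7. n2.live = "yz"  ["yz"]
8. n4.tag = 10  [B₀.lab * 3 - 11]
9. n4.fin = 17  [A₀.off + 24]
10. n5.lim = 1  [terminal]
11. n6.depth = 18  [terminal]
12. n7.key = "xn"  [terminal]
13. n4.off = -7  [d.lim - 8]
14. n4.live = "xnq"  [b.key ++ "q"]
15. n8.lab = 28  [len(A₁.live) + 25]
16. n9.depth = 9  [terminal]
17. n10.lim = 26  [terminal]
18. n8.tag = true  [true]
19. n8.sig = false  [false]
20. n1.tag = false  [B₁.sig == true]
21. n1.sig = false  [A₁.off > -7]
22. n11.tag = 20  [20]
23. n11.fin = 22  [S.env + 2]
24. n12.acc = 0  [terminal]
25. n13.tag = 7  [A₀.fin * -1 + 29]
26. n13.fin = 28  [28]
27. n14.lim = -8  [terminal]
28. n15.acc = 21  [terminal]
29. n13.off = 24  [d.lim * 2 + 40]
30. n13.live = "nq"  ["nq"]
31. n11.off = 5  [A₀.tag + A₀.fin - 37]
32. n11.live = "rnq"  ["r" ++ A₁.live]
33. n16.lab = 29  [len(A.live) + 26]
34. n17.tag = 24  [B.lab - 5]
35. n17.fin = 24  [B.lab * -2 + 82]
36. n18.depth = 14  [terminal]
37. n19.key = "kq"  [terminal]
38. n20.key = "yv"  [terminal]
39. n17.off = 8  [e.depth - 6]
40. n17.live = "rq"  ["rq"]
41. n21.env = 8  [B.lab - 21]
42. n22.acc = 24  [terminal]
43. n21.lab = 17  [a.acc + S.env - 15]
44. n23.tag = 10  [A₀.off + 2]
45. n23.fin = 18  [18]
46. n24.depth = 18  [terminal]
47. n25.acc = 2  [terminal]
48. n23.off = 9  [a.acc * -2 + 13]
49. n23.live = "xw"  ["xw"]
50. n16.tag = false  [S.lab > 17]
51. n16.sig = true  [A₀.off == 8]
52. n0.lab = 6  [S.env + A.off - 19]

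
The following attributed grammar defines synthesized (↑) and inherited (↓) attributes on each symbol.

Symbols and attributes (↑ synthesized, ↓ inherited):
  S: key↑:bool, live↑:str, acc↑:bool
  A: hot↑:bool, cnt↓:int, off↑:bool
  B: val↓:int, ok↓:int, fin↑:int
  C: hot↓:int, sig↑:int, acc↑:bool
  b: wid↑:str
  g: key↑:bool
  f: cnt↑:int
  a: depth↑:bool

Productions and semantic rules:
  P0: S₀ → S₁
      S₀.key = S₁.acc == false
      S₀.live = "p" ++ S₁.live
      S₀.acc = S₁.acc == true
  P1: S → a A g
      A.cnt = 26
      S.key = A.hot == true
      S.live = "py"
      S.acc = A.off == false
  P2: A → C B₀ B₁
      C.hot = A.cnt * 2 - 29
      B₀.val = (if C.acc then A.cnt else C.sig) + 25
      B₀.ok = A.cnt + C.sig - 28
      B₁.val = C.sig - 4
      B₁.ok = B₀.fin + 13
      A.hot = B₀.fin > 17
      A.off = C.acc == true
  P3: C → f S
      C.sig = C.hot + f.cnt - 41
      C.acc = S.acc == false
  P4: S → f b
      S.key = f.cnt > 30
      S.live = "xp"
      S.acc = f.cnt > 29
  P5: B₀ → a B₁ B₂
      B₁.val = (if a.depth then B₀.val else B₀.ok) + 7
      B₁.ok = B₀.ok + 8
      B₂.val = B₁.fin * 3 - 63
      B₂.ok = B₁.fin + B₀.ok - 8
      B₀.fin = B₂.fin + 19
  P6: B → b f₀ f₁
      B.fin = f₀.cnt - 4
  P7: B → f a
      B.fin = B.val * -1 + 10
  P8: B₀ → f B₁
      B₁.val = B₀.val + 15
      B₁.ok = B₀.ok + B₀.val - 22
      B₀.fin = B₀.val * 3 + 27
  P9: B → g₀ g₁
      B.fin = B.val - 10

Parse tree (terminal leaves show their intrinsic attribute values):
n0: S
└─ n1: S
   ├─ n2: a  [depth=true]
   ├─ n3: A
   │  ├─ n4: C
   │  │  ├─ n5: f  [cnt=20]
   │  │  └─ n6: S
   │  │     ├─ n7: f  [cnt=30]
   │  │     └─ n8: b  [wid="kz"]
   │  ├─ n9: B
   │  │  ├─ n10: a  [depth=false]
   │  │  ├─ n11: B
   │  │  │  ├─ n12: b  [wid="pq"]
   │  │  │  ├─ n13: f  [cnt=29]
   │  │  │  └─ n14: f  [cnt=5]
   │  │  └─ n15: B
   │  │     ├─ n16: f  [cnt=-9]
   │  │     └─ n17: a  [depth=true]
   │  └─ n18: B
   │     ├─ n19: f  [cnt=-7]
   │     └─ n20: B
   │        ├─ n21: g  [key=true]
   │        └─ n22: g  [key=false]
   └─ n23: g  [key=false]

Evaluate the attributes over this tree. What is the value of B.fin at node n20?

3

1. n2.depth = true  [terminal]
2. n3.cnt = 26  [26]
3. n4.hot = 23  [A.cnt * 2 - 29]
4. n5.cnt = 20  [terminal]
5. n7.cnt = 30  [terminal]
6. n8.wid = "kz"  [terminal]
7. n6.key = false  [f.cnt > 30]
8. n6.live = "xp"  ["xp"]
9. n6.acc = true  [f.cnt > 29]
10. n4.sig = 2  [C.hot + f.cnt - 41]
11. n4.acc = false  [S.acc == false]
12. n9.val = 27  [(if C.acc then A.cnt else C.sig) + 25]
13. n9.ok = 0  [A.cnt + C.sig - 28]
14. n10.depth = false  [terminal]
15. n11.val = 7  [(if a.depth then B₀.val else B₀.ok) + 7]
16. n11.ok = 8  [B₀.ok + 8]
17. n12.wid = "pq"  [terminal]
18. n13.cnt = 29  [terminal]
19. n14.cnt = 5  [terminal]
20. n11.fin = 25  [f₀.cnt - 4]
21. n15.val = 12  [B₁.fin * 3 - 63]
22. n15.ok = 17  [B₁.fin + B₀.ok - 8]
23. n16.cnt = -9  [terminal]
24. n17.depth = true  [terminal]
25. n15.fin = -2  [B.val * -1 + 10]
26. n9.fin = 17  [B₂.fin + 19]
27. n18.val = -2  [C.sig - 4]
28. n18.ok = 30  [B₀.fin + 13]
29. n19.cnt = -7  [terminal]
30. n20.val = 13  [B₀.val + 15]
31. n20.ok = 6  [B₀.ok + B₀.val - 22]
32. n21.key = true  [terminal]
33. n22.key = false  [terminal]
34. n20.fin = 3  [B.val - 10]
35. n18.fin = 21  [B₀.val * 3 + 27]
36. n3.hot = false  [B₀.fin > 17]
37. n3.off = false  [C.acc == true]
38. n23.key = false  [terminal]
39. n1.key = false  [A.hot == true]
40. n1.live = "py"  ["py"]
41. n1.acc = true  [A.off == false]
42. n0.key = false  [S₁.acc == false]
43. n0.live = "ppy"  ["p" ++ S₁.live]
44. n0.acc = true  [S₁.acc == true]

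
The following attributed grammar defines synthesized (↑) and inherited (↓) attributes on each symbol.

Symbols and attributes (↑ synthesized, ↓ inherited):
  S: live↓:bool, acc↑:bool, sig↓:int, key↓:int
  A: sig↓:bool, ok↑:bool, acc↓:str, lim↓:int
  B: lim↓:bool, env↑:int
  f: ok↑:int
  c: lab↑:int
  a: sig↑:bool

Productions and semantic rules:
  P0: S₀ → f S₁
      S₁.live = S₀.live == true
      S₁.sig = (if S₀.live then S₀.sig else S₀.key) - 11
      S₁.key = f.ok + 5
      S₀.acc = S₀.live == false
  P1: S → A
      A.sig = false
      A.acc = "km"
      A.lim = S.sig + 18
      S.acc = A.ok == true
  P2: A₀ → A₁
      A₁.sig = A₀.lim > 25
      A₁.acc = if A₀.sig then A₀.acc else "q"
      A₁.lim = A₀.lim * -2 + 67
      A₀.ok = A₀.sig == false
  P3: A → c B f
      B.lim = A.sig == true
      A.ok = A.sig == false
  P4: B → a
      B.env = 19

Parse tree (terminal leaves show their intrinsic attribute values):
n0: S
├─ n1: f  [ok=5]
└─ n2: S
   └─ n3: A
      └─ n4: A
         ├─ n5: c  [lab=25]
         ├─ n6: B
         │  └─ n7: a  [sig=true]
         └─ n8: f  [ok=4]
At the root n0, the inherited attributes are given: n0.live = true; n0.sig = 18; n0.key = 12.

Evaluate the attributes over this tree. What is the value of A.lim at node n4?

1. n0.live = true  [given at root]
2. n0.sig = 18  [given at root]
3. n0.key = 12  [given at root]
4. n1.ok = 5  [terminal]
5. n2.live = true  [S₀.live == true]
6. n2.sig = 7  [(if S₀.live then S₀.sig else S₀.key) - 11]
7. n2.key = 10  [f.ok + 5]
8. n3.sig = false  [false]
9. n3.acc = "km"  ["km"]
10. n3.lim = 25  [S.sig + 18]
11. n4.sig = false  [A₀.lim > 25]
12. n4.acc = "q"  [if A₀.sig then A₀.acc else "q"]
13. n4.lim = 17  [A₀.lim * -2 + 67]
14. n5.lab = 25  [terminal]
15. n6.lim = false  [A.sig == true]
16. n7.sig = true  [terminal]
17. n6.env = 19  [19]
18. n8.ok = 4  [terminal]
19. n4.ok = true  [A.sig == false]
20. n3.ok = true  [A₀.sig == false]
21. n2.acc = true  [A.ok == true]
22. n0.acc = false  [S₀.live == false]

17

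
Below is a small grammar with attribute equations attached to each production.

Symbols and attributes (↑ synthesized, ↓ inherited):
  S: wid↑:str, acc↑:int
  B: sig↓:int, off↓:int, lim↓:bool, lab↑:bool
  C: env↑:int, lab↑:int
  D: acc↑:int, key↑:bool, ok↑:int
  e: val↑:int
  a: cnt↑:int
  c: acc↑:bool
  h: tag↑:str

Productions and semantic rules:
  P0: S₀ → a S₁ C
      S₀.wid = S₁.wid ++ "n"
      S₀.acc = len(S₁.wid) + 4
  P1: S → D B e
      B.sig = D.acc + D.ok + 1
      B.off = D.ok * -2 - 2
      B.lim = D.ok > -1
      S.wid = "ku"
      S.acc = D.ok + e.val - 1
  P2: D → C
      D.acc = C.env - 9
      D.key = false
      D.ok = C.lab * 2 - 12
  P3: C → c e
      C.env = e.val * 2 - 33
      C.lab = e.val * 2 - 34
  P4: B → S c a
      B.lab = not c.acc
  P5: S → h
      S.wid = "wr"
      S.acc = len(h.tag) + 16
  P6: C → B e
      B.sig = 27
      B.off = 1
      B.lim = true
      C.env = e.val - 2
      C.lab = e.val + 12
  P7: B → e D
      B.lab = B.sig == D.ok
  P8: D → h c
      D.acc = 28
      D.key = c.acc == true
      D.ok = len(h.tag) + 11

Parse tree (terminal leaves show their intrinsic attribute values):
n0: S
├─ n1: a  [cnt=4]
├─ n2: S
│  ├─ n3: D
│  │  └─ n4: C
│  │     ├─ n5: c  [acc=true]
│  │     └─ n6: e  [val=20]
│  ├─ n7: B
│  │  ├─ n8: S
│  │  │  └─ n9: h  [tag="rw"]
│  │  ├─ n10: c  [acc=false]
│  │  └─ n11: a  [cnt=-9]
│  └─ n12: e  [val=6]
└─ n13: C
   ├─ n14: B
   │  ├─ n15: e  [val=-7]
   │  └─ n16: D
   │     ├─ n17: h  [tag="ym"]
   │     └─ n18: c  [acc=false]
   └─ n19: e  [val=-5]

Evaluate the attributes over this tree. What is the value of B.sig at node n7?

-1

1. n1.cnt = 4  [terminal]
2. n5.acc = true  [terminal]
3. n6.val = 20  [terminal]
4. n4.env = 7  [e.val * 2 - 33]
5. n4.lab = 6  [e.val * 2 - 34]
6. n3.acc = -2  [C.env - 9]
7. n3.key = false  [false]
8. n3.ok = 0  [C.lab * 2 - 12]
9. n7.sig = -1  [D.acc + D.ok + 1]
10. n7.off = -2  [D.ok * -2 - 2]
11. n7.lim = true  [D.ok > -1]
12. n9.tag = "rw"  [terminal]
13. n8.wid = "wr"  ["wr"]
14. n8.acc = 18  [len(h.tag) + 16]
15. n10.acc = false  [terminal]
16. n11.cnt = -9  [terminal]
17. n7.lab = true  [not c.acc]
18. n12.val = 6  [terminal]
19. n2.wid = "ku"  ["ku"]
20. n2.acc = 5  [D.ok + e.val - 1]
21. n14.sig = 27  [27]
22. n14.off = 1  [1]
23. n14.lim = true  [true]
24. n15.val = -7  [terminal]
25. n17.tag = "ym"  [terminal]
26. n18.acc = false  [terminal]
27. n16.acc = 28  [28]
28. n16.key = false  [c.acc == true]
29. n16.ok = 13  [len(h.tag) + 11]
30. n14.lab = false  [B.sig == D.ok]
31. n19.val = -5  [terminal]
32. n13.env = -7  [e.val - 2]
33. n13.lab = 7  [e.val + 12]
34. n0.wid = "kun"  [S₁.wid ++ "n"]
35. n0.acc = 6  [len(S₁.wid) + 4]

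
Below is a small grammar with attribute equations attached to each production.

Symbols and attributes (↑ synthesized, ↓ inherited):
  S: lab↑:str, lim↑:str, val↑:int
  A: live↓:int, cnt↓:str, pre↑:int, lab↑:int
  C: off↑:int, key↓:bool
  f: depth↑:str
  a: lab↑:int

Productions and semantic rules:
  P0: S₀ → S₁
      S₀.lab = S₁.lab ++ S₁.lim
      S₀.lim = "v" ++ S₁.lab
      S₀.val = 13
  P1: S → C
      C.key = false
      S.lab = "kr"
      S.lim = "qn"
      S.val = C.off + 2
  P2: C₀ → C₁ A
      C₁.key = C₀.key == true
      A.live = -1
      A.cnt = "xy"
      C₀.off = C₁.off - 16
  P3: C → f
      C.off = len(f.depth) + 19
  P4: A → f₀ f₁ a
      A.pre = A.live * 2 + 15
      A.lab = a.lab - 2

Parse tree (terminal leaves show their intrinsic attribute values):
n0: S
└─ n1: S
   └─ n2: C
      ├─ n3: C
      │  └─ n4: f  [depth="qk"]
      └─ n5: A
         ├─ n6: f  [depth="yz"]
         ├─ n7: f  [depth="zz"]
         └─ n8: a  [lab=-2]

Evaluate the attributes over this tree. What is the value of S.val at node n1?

7

1. n2.key = false  [false]
2. n3.key = false  [C₀.key == true]
3. n4.depth = "qk"  [terminal]
4. n3.off = 21  [len(f.depth) + 19]
5. n5.live = -1  [-1]
6. n5.cnt = "xy"  ["xy"]
7. n6.depth = "yz"  [terminal]
8. n7.depth = "zz"  [terminal]
9. n8.lab = -2  [terminal]
10. n5.pre = 13  [A.live * 2 + 15]
11. n5.lab = -4  [a.lab - 2]
12. n2.off = 5  [C₁.off - 16]
13. n1.lab = "kr"  ["kr"]
14. n1.lim = "qn"  ["qn"]
15. n1.val = 7  [C.off + 2]
16. n0.lab = "krqn"  [S₁.lab ++ S₁.lim]
17. n0.lim = "vkr"  ["v" ++ S₁.lab]
18. n0.val = 13  [13]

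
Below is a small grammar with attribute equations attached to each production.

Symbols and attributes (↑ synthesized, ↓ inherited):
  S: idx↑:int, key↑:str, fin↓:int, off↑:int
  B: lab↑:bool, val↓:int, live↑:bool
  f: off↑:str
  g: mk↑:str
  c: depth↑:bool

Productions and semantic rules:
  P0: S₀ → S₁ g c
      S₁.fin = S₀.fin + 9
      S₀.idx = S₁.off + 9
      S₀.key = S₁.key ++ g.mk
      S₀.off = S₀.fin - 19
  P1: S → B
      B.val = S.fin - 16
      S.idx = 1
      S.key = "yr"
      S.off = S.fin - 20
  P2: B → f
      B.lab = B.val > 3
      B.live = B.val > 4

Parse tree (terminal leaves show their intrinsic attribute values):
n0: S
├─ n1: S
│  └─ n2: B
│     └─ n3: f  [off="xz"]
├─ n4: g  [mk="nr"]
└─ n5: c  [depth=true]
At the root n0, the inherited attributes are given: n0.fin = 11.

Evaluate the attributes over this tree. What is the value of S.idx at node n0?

9

1. n0.fin = 11  [given at root]
2. n1.fin = 20  [S₀.fin + 9]
3. n2.val = 4  [S.fin - 16]
4. n3.off = "xz"  [terminal]
5. n2.lab = true  [B.val > 3]
6. n2.live = false  [B.val > 4]
7. n1.idx = 1  [1]
8. n1.key = "yr"  ["yr"]
9. n1.off = 0  [S.fin - 20]
10. n4.mk = "nr"  [terminal]
11. n5.depth = true  [terminal]
12. n0.idx = 9  [S₁.off + 9]
13. n0.key = "yrnr"  [S₁.key ++ g.mk]
14. n0.off = -8  [S₀.fin - 19]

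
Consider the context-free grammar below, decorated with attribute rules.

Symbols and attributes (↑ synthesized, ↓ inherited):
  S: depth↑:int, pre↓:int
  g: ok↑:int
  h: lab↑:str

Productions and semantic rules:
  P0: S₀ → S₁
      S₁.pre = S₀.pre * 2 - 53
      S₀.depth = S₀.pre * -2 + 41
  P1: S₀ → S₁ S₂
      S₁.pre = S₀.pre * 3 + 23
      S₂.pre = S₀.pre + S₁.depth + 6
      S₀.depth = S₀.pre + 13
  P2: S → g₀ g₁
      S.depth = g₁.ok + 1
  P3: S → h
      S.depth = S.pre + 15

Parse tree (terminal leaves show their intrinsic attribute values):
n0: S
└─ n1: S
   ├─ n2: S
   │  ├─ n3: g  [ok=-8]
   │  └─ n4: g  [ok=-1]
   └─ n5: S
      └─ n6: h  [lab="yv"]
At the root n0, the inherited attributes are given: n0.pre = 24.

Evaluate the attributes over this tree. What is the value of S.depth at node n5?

1. n0.pre = 24  [given at root]
2. n1.pre = -5  [S₀.pre * 2 - 53]
3. n2.pre = 8  [S₀.pre * 3 + 23]
4. n3.ok = -8  [terminal]
5. n4.ok = -1  [terminal]
6. n2.depth = 0  [g₁.ok + 1]
7. n5.pre = 1  [S₀.pre + S₁.depth + 6]
8. n6.lab = "yv"  [terminal]
9. n5.depth = 16  [S.pre + 15]
10. n1.depth = 8  [S₀.pre + 13]
11. n0.depth = -7  [S₀.pre * -2 + 41]

16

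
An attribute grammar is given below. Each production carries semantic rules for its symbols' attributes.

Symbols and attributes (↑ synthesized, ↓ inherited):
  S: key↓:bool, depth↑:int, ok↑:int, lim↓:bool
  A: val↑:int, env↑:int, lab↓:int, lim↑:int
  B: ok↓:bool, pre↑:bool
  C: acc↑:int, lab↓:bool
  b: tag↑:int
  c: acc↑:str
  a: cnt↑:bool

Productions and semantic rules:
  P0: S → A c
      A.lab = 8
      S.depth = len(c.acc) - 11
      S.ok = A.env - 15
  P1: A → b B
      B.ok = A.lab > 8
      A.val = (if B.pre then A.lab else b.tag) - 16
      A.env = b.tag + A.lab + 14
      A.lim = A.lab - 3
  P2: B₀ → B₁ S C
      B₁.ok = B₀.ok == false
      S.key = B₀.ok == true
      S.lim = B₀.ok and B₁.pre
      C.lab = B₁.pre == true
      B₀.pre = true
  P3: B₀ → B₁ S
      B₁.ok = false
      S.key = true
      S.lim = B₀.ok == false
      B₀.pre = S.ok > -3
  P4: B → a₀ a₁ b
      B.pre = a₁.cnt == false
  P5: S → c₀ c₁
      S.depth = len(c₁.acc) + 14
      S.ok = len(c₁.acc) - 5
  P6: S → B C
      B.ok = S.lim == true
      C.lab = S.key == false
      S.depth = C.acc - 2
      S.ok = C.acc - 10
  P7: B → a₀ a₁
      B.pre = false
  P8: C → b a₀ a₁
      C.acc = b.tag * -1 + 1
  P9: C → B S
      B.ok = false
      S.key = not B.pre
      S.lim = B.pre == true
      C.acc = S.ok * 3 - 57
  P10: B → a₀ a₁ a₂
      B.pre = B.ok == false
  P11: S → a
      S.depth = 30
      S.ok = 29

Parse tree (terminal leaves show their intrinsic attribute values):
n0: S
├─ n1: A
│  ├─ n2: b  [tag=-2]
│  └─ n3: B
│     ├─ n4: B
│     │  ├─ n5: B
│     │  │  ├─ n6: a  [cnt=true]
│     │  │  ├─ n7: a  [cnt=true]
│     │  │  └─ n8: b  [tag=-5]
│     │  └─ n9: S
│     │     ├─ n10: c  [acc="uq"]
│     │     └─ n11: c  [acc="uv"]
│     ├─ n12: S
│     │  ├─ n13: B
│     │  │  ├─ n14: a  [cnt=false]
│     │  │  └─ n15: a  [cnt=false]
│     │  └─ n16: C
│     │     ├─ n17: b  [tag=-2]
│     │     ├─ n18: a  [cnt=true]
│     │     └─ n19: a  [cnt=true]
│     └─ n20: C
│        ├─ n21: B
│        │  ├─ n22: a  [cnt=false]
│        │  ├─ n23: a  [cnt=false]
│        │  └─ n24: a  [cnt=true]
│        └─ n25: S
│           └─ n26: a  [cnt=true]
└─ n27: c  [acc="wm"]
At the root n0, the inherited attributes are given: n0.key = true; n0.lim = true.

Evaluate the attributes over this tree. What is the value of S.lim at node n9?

1. n0.key = true  [given at root]
2. n0.lim = true  [given at root]
3. n1.lab = 8  [8]
4. n2.tag = -2  [terminal]
5. n3.ok = false  [A.lab > 8]
6. n4.ok = true  [B₀.ok == false]
7. n5.ok = false  [false]
8. n6.cnt = true  [terminal]
9. n7.cnt = true  [terminal]
10. n8.tag = -5  [terminal]
11. n5.pre = false  [a₁.cnt == false]
12. n9.key = true  [true]
13. n9.lim = false  [B₀.ok == false]
14. n10.acc = "uq"  [terminal]
15. n11.acc = "uv"  [terminal]
16. n9.depth = 16  [len(c₁.acc) + 14]
17. n9.ok = -3  [len(c₁.acc) - 5]
18. n4.pre = false  [S.ok > -3]
19. n12.key = false  [B₀.ok == true]
20. n12.lim = false  [B₀.ok and B₁.pre]
21. n13.ok = false  [S.lim == true]
22. n14.cnt = false  [terminal]
23. n15.cnt = false  [terminal]
24. n13.pre = false  [false]
25. n16.lab = true  [S.key == false]
26. n17.tag = -2  [terminal]
27. n18.cnt = true  [terminal]
28. n19.cnt = true  [terminal]
29. n16.acc = 3  [b.tag * -1 + 1]
30. n12.depth = 1  [C.acc - 2]
31. n12.ok = -7  [C.acc - 10]
32. n20.lab = false  [B₁.pre == true]
33. n21.ok = false  [false]
34. n22.cnt = false  [terminal]
35. n23.cnt = false  [terminal]
36. n24.cnt = true  [terminal]
37. n21.pre = true  [B.ok == false]
38. n25.key = false  [not B.pre]
39. n25.lim = true  [B.pre == true]
40. n26.cnt = true  [terminal]
41. n25.depth = 30  [30]
42. n25.ok = 29  [29]
43. n20.acc = 30  [S.ok * 3 - 57]
44. n3.pre = true  [true]
45. n1.val = -8  [(if B.pre then A.lab else b.tag) - 16]
46. n1.env = 20  [b.tag + A.lab + 14]
47. n1.lim = 5  [A.lab - 3]
48. n27.acc = "wm"  [terminal]
49. n0.depth = -9  [len(c.acc) - 11]
50. n0.ok = 5  [A.env - 15]

false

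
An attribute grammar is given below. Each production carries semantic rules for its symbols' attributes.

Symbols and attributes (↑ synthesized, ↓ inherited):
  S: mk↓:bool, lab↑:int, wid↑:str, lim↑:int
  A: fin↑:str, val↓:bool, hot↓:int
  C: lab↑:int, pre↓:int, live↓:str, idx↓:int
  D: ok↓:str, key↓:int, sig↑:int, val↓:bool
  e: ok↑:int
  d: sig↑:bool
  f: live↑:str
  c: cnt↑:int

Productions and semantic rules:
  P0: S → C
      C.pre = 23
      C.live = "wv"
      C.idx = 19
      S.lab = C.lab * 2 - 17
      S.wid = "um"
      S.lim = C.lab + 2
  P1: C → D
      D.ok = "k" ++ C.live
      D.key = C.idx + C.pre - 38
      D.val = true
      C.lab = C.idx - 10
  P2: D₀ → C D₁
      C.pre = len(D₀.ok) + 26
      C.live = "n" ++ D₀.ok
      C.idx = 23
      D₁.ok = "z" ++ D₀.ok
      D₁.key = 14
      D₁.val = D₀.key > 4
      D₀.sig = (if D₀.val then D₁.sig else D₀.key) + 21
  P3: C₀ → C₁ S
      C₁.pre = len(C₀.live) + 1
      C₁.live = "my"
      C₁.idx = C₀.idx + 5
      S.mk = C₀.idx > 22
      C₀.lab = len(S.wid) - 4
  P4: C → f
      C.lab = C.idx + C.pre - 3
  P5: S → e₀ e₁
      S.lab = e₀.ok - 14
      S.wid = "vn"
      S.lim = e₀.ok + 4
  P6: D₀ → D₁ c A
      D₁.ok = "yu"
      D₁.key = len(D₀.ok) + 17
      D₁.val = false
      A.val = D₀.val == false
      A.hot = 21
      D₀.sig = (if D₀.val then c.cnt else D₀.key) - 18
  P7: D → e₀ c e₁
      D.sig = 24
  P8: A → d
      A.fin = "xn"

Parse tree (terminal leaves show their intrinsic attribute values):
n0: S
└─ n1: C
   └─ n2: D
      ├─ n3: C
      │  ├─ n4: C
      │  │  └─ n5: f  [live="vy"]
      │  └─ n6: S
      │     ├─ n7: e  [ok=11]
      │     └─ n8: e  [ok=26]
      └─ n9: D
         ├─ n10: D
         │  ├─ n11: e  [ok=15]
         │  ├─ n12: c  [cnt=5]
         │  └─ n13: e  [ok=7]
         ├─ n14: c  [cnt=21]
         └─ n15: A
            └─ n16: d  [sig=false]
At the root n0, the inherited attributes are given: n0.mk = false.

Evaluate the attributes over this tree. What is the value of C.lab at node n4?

1. n0.mk = false  [given at root]
2. n1.pre = 23  [23]
3. n1.live = "wv"  ["wv"]
4. n1.idx = 19  [19]
5. n2.ok = "kwv"  ["k" ++ C.live]
6. n2.key = 4  [C.idx + C.pre - 38]
7. n2.val = true  [true]
8. n3.pre = 29  [len(D₀.ok) + 26]
9. n3.live = "nkwv"  ["n" ++ D₀.ok]
10. n3.idx = 23  [23]
11. n4.pre = 5  [len(C₀.live) + 1]
12. n4.live = "my"  ["my"]
13. n4.idx = 28  [C₀.idx + 5]
14. n5.live = "vy"  [terminal]
15. n4.lab = 30  [C.idx + C.pre - 3]
16. n6.mk = true  [C₀.idx > 22]
17. n7.ok = 11  [terminal]
18. n8.ok = 26  [terminal]
19. n6.lab = -3  [e₀.ok - 14]
20. n6.wid = "vn"  ["vn"]
21. n6.lim = 15  [e₀.ok + 4]
22. n3.lab = -2  [len(S.wid) - 4]
23. n9.ok = "zkwv"  ["z" ++ D₀.ok]
24. n9.key = 14  [14]
25. n9.val = false  [D₀.key > 4]
26. n10.ok = "yu"  ["yu"]
27. n10.key = 21  [len(D₀.ok) + 17]
28. n10.val = false  [false]
29. n11.ok = 15  [terminal]
30. n12.cnt = 5  [terminal]
31. n13.ok = 7  [terminal]
32. n10.sig = 24  [24]
33. n14.cnt = 21  [terminal]
34. n15.val = true  [D₀.val == false]
35. n15.hot = 21  [21]
36. n16.sig = false  [terminal]
37. n15.fin = "xn"  ["xn"]
38. n9.sig = -4  [(if D₀.val then c.cnt else D₀.key) - 18]
39. n2.sig = 17  [(if D₀.val then D₁.sig else D₀.key) + 21]
40. n1.lab = 9  [C.idx - 10]
41. n0.lab = 1  [C.lab * 2 - 17]
42. n0.wid = "um"  ["um"]
43. n0.lim = 11  [C.lab + 2]

30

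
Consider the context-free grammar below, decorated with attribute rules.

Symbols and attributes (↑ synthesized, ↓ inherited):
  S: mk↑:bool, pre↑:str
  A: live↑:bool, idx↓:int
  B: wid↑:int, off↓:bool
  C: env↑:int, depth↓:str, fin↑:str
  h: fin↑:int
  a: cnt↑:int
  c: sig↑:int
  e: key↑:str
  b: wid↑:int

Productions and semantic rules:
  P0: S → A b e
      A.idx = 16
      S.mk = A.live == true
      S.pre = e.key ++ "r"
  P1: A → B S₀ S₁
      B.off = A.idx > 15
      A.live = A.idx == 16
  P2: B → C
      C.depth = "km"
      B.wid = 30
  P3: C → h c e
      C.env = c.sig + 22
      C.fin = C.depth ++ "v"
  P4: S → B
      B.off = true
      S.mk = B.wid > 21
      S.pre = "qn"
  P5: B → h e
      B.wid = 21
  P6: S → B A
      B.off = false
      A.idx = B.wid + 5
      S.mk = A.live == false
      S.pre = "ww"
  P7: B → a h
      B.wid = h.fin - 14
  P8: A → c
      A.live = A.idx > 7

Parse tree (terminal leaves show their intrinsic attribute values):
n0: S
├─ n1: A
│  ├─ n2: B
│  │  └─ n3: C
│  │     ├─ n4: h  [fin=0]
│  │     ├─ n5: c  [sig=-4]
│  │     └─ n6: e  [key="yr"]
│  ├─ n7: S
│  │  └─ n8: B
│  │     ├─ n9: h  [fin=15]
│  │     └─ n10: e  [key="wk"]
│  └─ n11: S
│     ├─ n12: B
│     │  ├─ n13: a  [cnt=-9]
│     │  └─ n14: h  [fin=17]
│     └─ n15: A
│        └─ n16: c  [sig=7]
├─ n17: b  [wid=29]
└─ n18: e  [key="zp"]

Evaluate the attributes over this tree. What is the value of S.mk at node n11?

false

1. n1.idx = 16  [16]
2. n2.off = true  [A.idx > 15]
3. n3.depth = "km"  ["km"]
4. n4.fin = 0  [terminal]
5. n5.sig = -4  [terminal]
6. n6.key = "yr"  [terminal]
7. n3.env = 18  [c.sig + 22]
8. n3.fin = "kmv"  [C.depth ++ "v"]
9. n2.wid = 30  [30]
10. n8.off = true  [true]
11. n9.fin = 15  [terminal]
12. n10.key = "wk"  [terminal]
13. n8.wid = 21  [21]
14. n7.mk = false  [B.wid > 21]
15. n7.pre = "qn"  ["qn"]
16. n12.off = false  [false]
17. n13.cnt = -9  [terminal]
18. n14.fin = 17  [terminal]
19. n12.wid = 3  [h.fin - 14]
20. n15.idx = 8  [B.wid + 5]
21. n16.sig = 7  [terminal]
22. n15.live = true  [A.idx > 7]
23. n11.mk = false  [A.live == false]
24. n11.pre = "ww"  ["ww"]
25. n1.live = true  [A.idx == 16]
26. n17.wid = 29  [terminal]
27. n18.key = "zp"  [terminal]
28. n0.mk = true  [A.live == true]
29. n0.pre = "zpr"  [e.key ++ "r"]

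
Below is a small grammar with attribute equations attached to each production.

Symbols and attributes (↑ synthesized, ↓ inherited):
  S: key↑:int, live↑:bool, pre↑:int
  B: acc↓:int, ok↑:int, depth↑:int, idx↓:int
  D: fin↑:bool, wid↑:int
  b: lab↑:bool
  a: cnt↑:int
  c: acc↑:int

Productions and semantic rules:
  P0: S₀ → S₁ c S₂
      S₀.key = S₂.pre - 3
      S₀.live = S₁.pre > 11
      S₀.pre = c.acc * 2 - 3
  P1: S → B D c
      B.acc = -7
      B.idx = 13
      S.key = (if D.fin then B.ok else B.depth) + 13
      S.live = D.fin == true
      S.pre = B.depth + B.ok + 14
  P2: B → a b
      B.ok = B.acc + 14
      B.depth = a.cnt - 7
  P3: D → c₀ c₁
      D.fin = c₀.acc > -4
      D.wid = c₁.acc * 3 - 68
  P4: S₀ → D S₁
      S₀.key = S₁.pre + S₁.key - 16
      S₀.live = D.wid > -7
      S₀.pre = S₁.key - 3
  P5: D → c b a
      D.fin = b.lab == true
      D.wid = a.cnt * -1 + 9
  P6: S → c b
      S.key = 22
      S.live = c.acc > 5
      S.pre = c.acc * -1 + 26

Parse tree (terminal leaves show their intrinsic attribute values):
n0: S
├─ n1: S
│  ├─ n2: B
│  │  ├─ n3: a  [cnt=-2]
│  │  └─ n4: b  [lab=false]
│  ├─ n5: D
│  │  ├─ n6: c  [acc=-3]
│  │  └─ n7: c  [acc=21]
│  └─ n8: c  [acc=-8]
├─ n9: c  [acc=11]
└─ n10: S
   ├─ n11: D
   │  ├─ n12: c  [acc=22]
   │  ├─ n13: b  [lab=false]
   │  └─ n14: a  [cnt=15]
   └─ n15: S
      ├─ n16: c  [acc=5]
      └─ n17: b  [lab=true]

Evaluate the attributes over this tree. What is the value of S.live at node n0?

true

1. n2.acc = -7  [-7]
2. n2.idx = 13  [13]
3. n3.cnt = -2  [terminal]
4. n4.lab = false  [terminal]
5. n2.ok = 7  [B.acc + 14]
6. n2.depth = -9  [a.cnt - 7]
7. n6.acc = -3  [terminal]
8. n7.acc = 21  [terminal]
9. n5.fin = true  [c₀.acc > -4]
10. n5.wid = -5  [c₁.acc * 3 - 68]
11. n8.acc = -8  [terminal]
12. n1.key = 20  [(if D.fin then B.ok else B.depth) + 13]
13. n1.live = true  [D.fin == true]
14. n1.pre = 12  [B.depth + B.ok + 14]
15. n9.acc = 11  [terminal]
16. n12.acc = 22  [terminal]
17. n13.lab = false  [terminal]
18. n14.cnt = 15  [terminal]
19. n11.fin = false  [b.lab == true]
20. n11.wid = -6  [a.cnt * -1 + 9]
21. n16.acc = 5  [terminal]
22. n17.lab = true  [terminal]
23. n15.key = 22  [22]
24. n15.live = false  [c.acc > 5]
25. n15.pre = 21  [c.acc * -1 + 26]
26. n10.key = 27  [S₁.pre + S₁.key - 16]
27. n10.live = true  [D.wid > -7]
28. n10.pre = 19  [S₁.key - 3]
29. n0.key = 16  [S₂.pre - 3]
30. n0.live = true  [S₁.pre > 11]
31. n0.pre = 19  [c.acc * 2 - 3]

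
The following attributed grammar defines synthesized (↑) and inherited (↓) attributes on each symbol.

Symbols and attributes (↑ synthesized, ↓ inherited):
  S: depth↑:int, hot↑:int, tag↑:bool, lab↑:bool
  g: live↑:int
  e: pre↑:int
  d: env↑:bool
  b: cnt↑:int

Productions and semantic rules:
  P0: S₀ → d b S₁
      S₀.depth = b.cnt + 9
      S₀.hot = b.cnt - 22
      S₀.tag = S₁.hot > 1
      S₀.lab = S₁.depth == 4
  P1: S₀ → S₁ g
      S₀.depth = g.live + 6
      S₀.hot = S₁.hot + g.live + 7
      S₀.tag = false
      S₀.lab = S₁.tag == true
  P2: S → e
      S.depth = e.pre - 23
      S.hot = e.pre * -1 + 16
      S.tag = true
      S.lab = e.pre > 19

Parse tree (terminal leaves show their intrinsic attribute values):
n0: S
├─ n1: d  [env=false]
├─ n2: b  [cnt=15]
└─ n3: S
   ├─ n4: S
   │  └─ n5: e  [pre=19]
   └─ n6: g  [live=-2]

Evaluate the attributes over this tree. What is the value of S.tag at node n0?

true

1. n1.env = false  [terminal]
2. n2.cnt = 15  [terminal]
3. n5.pre = 19  [terminal]
4. n4.depth = -4  [e.pre - 23]
5. n4.hot = -3  [e.pre * -1 + 16]
6. n4.tag = true  [true]
7. n4.lab = false  [e.pre > 19]
8. n6.live = -2  [terminal]
9. n3.depth = 4  [g.live + 6]
10. n3.hot = 2  [S₁.hot + g.live + 7]
11. n3.tag = false  [false]
12. n3.lab = true  [S₁.tag == true]
13. n0.depth = 24  [b.cnt + 9]
14. n0.hot = -7  [b.cnt - 22]
15. n0.tag = true  [S₁.hot > 1]
16. n0.lab = true  [S₁.depth == 4]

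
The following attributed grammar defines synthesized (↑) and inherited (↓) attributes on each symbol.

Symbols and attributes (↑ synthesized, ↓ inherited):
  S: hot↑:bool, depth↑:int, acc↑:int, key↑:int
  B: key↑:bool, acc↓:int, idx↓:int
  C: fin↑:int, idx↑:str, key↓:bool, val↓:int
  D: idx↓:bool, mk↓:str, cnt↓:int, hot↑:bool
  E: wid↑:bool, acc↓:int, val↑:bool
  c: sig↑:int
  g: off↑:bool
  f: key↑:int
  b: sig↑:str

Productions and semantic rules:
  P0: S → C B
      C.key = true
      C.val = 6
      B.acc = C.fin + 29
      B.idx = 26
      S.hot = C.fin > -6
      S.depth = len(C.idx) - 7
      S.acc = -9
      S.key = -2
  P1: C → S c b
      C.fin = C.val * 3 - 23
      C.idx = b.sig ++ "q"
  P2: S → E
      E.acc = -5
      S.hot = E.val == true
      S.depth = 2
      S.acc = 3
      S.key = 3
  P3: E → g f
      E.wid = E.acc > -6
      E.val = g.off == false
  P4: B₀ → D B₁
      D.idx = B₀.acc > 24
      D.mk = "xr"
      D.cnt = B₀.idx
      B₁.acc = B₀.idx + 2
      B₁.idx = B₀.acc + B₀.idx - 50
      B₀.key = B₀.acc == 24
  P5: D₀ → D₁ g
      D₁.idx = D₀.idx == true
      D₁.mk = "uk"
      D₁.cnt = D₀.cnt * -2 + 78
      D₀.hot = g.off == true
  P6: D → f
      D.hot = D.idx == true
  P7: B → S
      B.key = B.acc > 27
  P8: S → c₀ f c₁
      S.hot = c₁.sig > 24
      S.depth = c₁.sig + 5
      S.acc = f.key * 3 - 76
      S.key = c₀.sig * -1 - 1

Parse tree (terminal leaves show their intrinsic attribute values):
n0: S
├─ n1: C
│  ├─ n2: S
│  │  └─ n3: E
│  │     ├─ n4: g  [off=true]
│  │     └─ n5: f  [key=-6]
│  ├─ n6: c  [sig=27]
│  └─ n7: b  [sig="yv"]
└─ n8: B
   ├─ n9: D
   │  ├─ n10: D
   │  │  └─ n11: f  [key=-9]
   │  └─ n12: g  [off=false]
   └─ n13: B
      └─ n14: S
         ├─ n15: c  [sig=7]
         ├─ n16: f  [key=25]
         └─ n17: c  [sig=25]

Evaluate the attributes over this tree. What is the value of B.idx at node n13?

1. n1.key = true  [true]
2. n1.val = 6  [6]
3. n3.acc = -5  [-5]
4. n4.off = true  [terminal]
5. n5.key = -6  [terminal]
6. n3.wid = true  [E.acc > -6]
7. n3.val = false  [g.off == false]
8. n2.hot = false  [E.val == true]
9. n2.depth = 2  [2]
10. n2.acc = 3  [3]
11. n2.key = 3  [3]
12. n6.sig = 27  [terminal]
13. n7.sig = "yv"  [terminal]
14. n1.fin = -5  [C.val * 3 - 23]
15. n1.idx = "yvq"  [b.sig ++ "q"]
16. n8.acc = 24  [C.fin + 29]
17. n8.idx = 26  [26]
18. n9.idx = false  [B₀.acc > 24]
19. n9.mk = "xr"  ["xr"]
20. n9.cnt = 26  [B₀.idx]
21. n10.idx = false  [D₀.idx == true]
22. n10.mk = "uk"  ["uk"]
23. n10.cnt = 26  [D₀.cnt * -2 + 78]
24. n11.key = -9  [terminal]
25. n10.hot = false  [D.idx == true]
26. n12.off = false  [terminal]
27. n9.hot = false  [g.off == true]
28. n13.acc = 28  [B₀.idx + 2]
29. n13.idx = 0  [B₀.acc + B₀.idx - 50]
30. n15.sig = 7  [terminal]
31. n16.key = 25  [terminal]
32. n17.sig = 25  [terminal]
33. n14.hot = true  [c₁.sig > 24]
34. n14.depth = 30  [c₁.sig + 5]
35. n14.acc = -1  [f.key * 3 - 76]
36. n14.key = -8  [c₀.sig * -1 - 1]
37. n13.key = true  [B.acc > 27]
38. n8.key = true  [B₀.acc == 24]
39. n0.hot = true  [C.fin > -6]
40. n0.depth = -4  [len(C.idx) - 7]
41. n0.acc = -9  [-9]
42. n0.key = -2  [-2]

0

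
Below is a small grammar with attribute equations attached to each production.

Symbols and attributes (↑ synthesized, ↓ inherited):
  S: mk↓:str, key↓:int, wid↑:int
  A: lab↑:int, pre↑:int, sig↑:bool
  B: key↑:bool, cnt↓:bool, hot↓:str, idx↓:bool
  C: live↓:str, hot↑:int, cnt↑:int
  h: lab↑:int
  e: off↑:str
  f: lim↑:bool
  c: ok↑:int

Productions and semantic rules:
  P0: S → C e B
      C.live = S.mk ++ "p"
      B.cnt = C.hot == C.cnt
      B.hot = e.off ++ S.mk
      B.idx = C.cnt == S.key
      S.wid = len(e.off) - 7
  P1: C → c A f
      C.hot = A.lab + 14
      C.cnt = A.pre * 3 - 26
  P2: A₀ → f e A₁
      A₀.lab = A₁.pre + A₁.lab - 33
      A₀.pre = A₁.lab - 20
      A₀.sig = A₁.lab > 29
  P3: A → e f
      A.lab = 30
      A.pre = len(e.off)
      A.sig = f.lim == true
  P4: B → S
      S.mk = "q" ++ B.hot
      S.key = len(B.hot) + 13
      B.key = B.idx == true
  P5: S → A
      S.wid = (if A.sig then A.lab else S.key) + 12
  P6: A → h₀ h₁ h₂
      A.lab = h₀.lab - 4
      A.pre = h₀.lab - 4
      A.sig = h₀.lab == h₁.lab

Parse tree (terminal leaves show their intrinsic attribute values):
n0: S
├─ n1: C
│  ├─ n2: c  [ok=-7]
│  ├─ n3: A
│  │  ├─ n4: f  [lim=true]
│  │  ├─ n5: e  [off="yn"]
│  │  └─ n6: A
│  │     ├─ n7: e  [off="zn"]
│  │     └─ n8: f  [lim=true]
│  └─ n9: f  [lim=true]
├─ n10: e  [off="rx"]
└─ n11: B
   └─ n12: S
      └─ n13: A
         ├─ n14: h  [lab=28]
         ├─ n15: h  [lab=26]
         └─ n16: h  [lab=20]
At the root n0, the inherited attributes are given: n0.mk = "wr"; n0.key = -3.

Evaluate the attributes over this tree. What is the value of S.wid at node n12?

1. n0.mk = "wr"  [given at root]
2. n0.key = -3  [given at root]
3. n1.live = "wrp"  [S.mk ++ "p"]
4. n2.ok = -7  [terminal]
5. n4.lim = true  [terminal]
6. n5.off = "yn"  [terminal]
7. n7.off = "zn"  [terminal]
8. n8.lim = true  [terminal]
9. n6.lab = 30  [30]
10. n6.pre = 2  [len(e.off)]
11. n6.sig = true  [f.lim == true]
12. n3.lab = -1  [A₁.pre + A₁.lab - 33]
13. n3.pre = 10  [A₁.lab - 20]
14. n3.sig = true  [A₁.lab > 29]
15. n9.lim = true  [terminal]
16. n1.hot = 13  [A.lab + 14]
17. n1.cnt = 4  [A.pre * 3 - 26]
18. n10.off = "rx"  [terminal]
19. n11.cnt = false  [C.hot == C.cnt]
20. n11.hot = "rxwr"  [e.off ++ S.mk]
21. n11.idx = false  [C.cnt == S.key]
22. n12.mk = "qrxwr"  ["q" ++ B.hot]
23. n12.key = 17  [len(B.hot) + 13]
24. n14.lab = 28  [terminal]
25. n15.lab = 26  [terminal]
26. n16.lab = 20  [terminal]
27. n13.lab = 24  [h₀.lab - 4]
28. n13.pre = 24  [h₀.lab - 4]
29. n13.sig = false  [h₀.lab == h₁.lab]
30. n12.wid = 29  [(if A.sig then A.lab else S.key) + 12]
31. n11.key = false  [B.idx == true]
32. n0.wid = -5  [len(e.off) - 7]

29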